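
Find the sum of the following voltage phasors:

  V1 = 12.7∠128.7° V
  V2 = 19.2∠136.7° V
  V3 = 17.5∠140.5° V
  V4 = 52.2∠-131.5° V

Step 1 — Convert each phasor to rectangular form:
  V1 = 12.7·(cos(128.7°) + j·sin(128.7°)) = -7.941 + j9.911 V
  V2 = 19.2·(cos(136.7°) + j·sin(136.7°)) = -13.97 + j13.17 V
  V3 = 17.5·(cos(140.5°) + j·sin(140.5°)) = -13.5 + j11.13 V
  V4 = 52.2·(cos(-131.5°) + j·sin(-131.5°)) = -34.59 - j39.1 V
Step 2 — Sum components: V_total = -70.01 - j4.885 V.
Step 3 — Convert to polar: |V_total| = 70.18 V, ∠V_total = -176.0°.

V_total = 70.18∠-176.0° V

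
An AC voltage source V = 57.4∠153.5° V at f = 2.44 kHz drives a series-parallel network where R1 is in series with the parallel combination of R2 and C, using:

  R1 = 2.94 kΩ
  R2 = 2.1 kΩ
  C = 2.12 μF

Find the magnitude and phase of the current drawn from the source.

Step 1 — Angular frequency: ω = 2π·f = 2π·2440 = 1.533e+04 rad/s.
Step 2 — Component impedances:
  R1: Z = R = 2940 Ω
  R2: Z = R = 2100 Ω
  C: Z = 1/(jωC) = -j/(ω·C) = 0 - j30.77 Ω
Step 3 — Parallel branch: R2 || C = 1/(1/R2 + 1/C) = 0.4507 - j30.76 Ω.
Step 4 — Series with R1: Z_total = R1 + (R2 || C) = 2940 - j30.76 Ω = 2941∠-0.6° Ω.
Step 5 — Source phasor: V = 57.4∠153.5° V = -51.37 + j25.61 V.
Step 6 — Ohm's law: I = V / Z_total = (-51.37 + j25.61) / (2940 - j30.76) = -0.01756 + j0.008526 A.
Step 7 — Convert to polar: |I| = 0.01952 A, ∠I = 154.1°.

I = 0.01952∠154.1° A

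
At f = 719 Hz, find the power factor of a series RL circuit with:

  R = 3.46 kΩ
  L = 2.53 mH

Step 1 — Angular frequency: ω = 2π·f = 2π·719 = 4518 rad/s.
Step 2 — Component impedances:
  R: Z = R = 3460 Ω
  L: Z = jωL = j·4518·0.00253 = 0 + j11.43 Ω
Step 3 — Series combination: Z_total = R + L = 3460 + j11.43 Ω = 3460∠0.2° Ω.
Step 4 — Power factor: PF = cos(φ) = Re(Z)/|Z| = 3460/3460 = 1.
Step 5 — Type: Im(Z) = 11.43 ⇒ lagging (phase φ = 0.2°).

PF = 1 (lagging, φ = 0.2°)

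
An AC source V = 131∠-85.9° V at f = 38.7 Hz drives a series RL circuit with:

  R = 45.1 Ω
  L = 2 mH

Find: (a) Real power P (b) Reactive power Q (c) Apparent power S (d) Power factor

Step 1 — Angular frequency: ω = 2π·f = 2π·38.7 = 243.2 rad/s.
Step 2 — Component impedances:
  R: Z = R = 45.1 Ω
  L: Z = jωL = j·243.2·0.002 = 0 + j0.4863 Ω
Step 3 — Series combination: Z_total = R + L = 45.1 + j0.4863 Ω = 45.1∠0.6° Ω.
Step 4 — Source phasor: V = 131∠-85.9° V = 9.366 - j130.7 V.
Step 5 — Current: I = V / Z = 0.1764 - j2.899 A = 2.904∠-86.5° A.
Step 6 — Complex power: S = V·I* = 380.5 + j4.103 VA.
Step 7 — Real power: P = Re(S) = 380.5 W.
Step 8 — Reactive power: Q = Im(S) = 4.103 VAR.
Step 9 — Apparent power: |S| = 380.5 VA.
Step 10 — Power factor: PF = P/|S| = 0.9999 (lagging).

(a) P = 380.5 W  (b) Q = 4.103 VAR  (c) S = 380.5 VA  (d) PF = 0.9999 (lagging)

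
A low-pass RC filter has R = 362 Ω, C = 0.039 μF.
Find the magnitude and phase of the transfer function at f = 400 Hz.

Step 1 — Angular frequency: ω = 2π·400 = 2513 rad/s.
Step 2 — Transfer function: H(jω) = 1/(1 + jωRC).
Step 3 — Denominator: 1 + jωRC = 1 + j·2513·362·3.9e-08 = 1 + j0.03548.
Step 4 — H = 0.9987 - j0.03544.
Step 5 — Magnitude: |H| = 0.9994 (-0.0 dB); phase: φ = -2.0°.

|H| = 0.9994 (-0.0 dB), φ = -2.0°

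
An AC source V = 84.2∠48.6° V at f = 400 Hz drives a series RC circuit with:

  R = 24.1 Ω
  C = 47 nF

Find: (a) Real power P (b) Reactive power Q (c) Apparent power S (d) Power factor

Step 1 — Angular frequency: ω = 2π·f = 2π·400 = 2513 rad/s.
Step 2 — Component impedances:
  R: Z = R = 24.1 Ω
  C: Z = 1/(jωC) = -j/(ω·C) = 0 - j8466 Ω
Step 3 — Series combination: Z_total = R + C = 24.1 - j8466 Ω = 8466∠-89.8° Ω.
Step 4 — Source phasor: V = 84.2∠48.6° V = 55.68 + j63.16 V.
Step 5 — Current: I = V / Z = -0.007442 + j0.006599 A = 0.009946∠138.4° A.
Step 6 — Complex power: S = V·I* = 0.002384 - j0.8374 VA.
Step 7 — Real power: P = Re(S) = 0.002384 W.
Step 8 — Reactive power: Q = Im(S) = -0.8374 VAR.
Step 9 — Apparent power: |S| = 0.8375 VA.
Step 10 — Power factor: PF = P/|S| = 0.002847 (leading).

(a) P = 0.002384 W  (b) Q = -0.8374 VAR  (c) S = 0.8375 VA  (d) PF = 0.002847 (leading)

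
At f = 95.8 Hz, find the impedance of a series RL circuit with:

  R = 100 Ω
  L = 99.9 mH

Step 1 — Angular frequency: ω = 2π·f = 2π·95.8 = 601.9 rad/s.
Step 2 — Component impedances:
  R: Z = R = 100 Ω
  L: Z = jωL = j·601.9·0.0999 = 0 + j60.13 Ω
Step 3 — Series combination: Z_total = R + L = 100 + j60.13 Ω = 116.7∠31.0° Ω.

Z = 100 + j60.13 Ω = 116.7∠31.0° Ω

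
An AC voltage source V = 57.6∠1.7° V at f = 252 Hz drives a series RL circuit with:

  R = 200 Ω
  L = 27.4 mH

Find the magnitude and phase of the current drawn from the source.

Step 1 — Angular frequency: ω = 2π·f = 2π·252 = 1583 rad/s.
Step 2 — Component impedances:
  R: Z = R = 200 Ω
  L: Z = jωL = j·1583·0.0274 = 0 + j43.38 Ω
Step 3 — Series combination: Z_total = R + L = 200 + j43.38 Ω = 204.7∠12.2° Ω.
Step 4 — Source phasor: V = 57.6∠1.7° V = 57.57 + j1.709 V.
Step 5 — Ohm's law: I = V / Z_total = (57.57 + j1.709) / (200 + j43.38) = 0.2767 - j0.05148 A.
Step 6 — Convert to polar: |I| = 0.2815 A, ∠I = -10.5°.

I = 0.2815∠-10.5° A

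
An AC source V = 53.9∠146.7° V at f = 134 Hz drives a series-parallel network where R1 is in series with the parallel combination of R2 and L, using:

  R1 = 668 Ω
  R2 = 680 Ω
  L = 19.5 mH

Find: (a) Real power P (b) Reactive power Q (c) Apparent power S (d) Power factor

Step 1 — Angular frequency: ω = 2π·f = 2π·134 = 841.9 rad/s.
Step 2 — Component impedances:
  R1: Z = R = 668 Ω
  R2: Z = R = 680 Ω
  L: Z = jωL = j·841.9·0.0195 = 0 + j16.42 Ω
Step 3 — Parallel branch: R2 || L = 1/(1/R2 + 1/L) = 0.3962 + j16.41 Ω.
Step 4 — Series with R1: Z_total = R1 + (R2 || L) = 668.4 + j16.41 Ω = 668.6∠1.4° Ω.
Step 5 — Source phasor: V = 53.9∠146.7° V = -45.05 + j29.59 V.
Step 6 — Current: I = V / Z = -0.06627 + j0.0459 A = 0.08062∠145.3° A.
Step 7 — Complex power: S = V·I* = 4.344 + j0.1066 VA.
Step 8 — Real power: P = Re(S) = 4.344 W.
Step 9 — Reactive power: Q = Im(S) = 0.1066 VAR.
Step 10 — Apparent power: |S| = 4.345 VA.
Step 11 — Power factor: PF = P/|S| = 0.9997 (lagging).

(a) P = 4.344 W  (b) Q = 0.1066 VAR  (c) S = 4.345 VA  (d) PF = 0.9997 (lagging)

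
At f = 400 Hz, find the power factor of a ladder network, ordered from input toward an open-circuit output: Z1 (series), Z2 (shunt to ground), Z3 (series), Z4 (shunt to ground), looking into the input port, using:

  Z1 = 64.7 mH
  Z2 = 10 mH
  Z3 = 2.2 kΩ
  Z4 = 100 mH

Step 1 — Angular frequency: ω = 2π·f = 2π·400 = 2513 rad/s.
Step 2 — Component impedances:
  Z1: Z = jωL = j·2513·0.0647 = 0 + j162.6 Ω
  Z2: Z = jωL = j·2513·0.01 = 0 + j25.13 Ω
  Z3: Z = R = 2200 Ω
  Z4: Z = jωL = j·2513·0.1 = 0 + j251.3 Ω
Step 3 — Ladder network (open output): work backward from the far end, alternating series and parallel combinations. Z_in = 0.2827 + j187.7 Ω = 187.7∠89.9° Ω.
Step 4 — Power factor: PF = cos(φ) = Re(Z)/|Z| = 0.2827/187.7 = 0.001506.
Step 5 — Type: Im(Z) = 187.7 ⇒ lagging (phase φ = 89.9°).

PF = 0.001506 (lagging, φ = 89.9°)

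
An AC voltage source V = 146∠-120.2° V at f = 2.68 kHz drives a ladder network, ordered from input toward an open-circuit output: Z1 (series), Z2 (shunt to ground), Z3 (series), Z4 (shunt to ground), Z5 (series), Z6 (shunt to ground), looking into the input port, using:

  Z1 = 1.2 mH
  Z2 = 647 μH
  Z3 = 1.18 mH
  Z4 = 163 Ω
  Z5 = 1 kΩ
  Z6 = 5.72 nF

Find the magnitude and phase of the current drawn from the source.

Step 1 — Angular frequency: ω = 2π·f = 2π·2680 = 1.684e+04 rad/s.
Step 2 — Component impedances:
  Z1: Z = jωL = j·1.684e+04·0.0012 = 0 + j20.21 Ω
  Z2: Z = jωL = j·1.684e+04·0.000647 = 0 + j10.89 Ω
  Z3: Z = jωL = j·1.684e+04·0.00118 = 0 + j19.87 Ω
  Z4: Z = R = 163 Ω
  Z5: Z = R = 1000 Ω
  Z6: Z = 1/(jωC) = -j/(ω·C) = 0 - j1.038e+04 Ω
Step 3 — Ladder network (open output): work backward from the far end, alternating series and parallel combinations. Z_in = 0.7081 + j30.98 Ω = 30.99∠88.7° Ω.
Step 4 — Source phasor: V = 146∠-120.2° V = -73.44 - j126.2 V.
Step 5 — Ohm's law: I = V / Z_total = (-73.44 - j126.2) / (0.7081 + j30.98) = -4.125 + j2.276 A.
Step 6 — Convert to polar: |I| = 4.712 A, ∠I = 151.1°.

I = 4.712∠151.1° A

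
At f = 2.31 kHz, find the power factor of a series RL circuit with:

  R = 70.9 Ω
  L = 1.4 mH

Step 1 — Angular frequency: ω = 2π·f = 2π·2310 = 1.451e+04 rad/s.
Step 2 — Component impedances:
  R: Z = R = 70.9 Ω
  L: Z = jωL = j·1.451e+04·0.0014 = 0 + j20.32 Ω
Step 3 — Series combination: Z_total = R + L = 70.9 + j20.32 Ω = 73.75∠16.0° Ω.
Step 4 — Power factor: PF = cos(φ) = Re(Z)/|Z| = 70.9/73.754 = 0.9613.
Step 5 — Type: Im(Z) = 20.32 ⇒ lagging (phase φ = 16.0°).

PF = 0.9613 (lagging, φ = 16.0°)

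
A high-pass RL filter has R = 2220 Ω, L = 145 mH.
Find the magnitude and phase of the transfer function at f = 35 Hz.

Step 1 — Angular frequency: ω = 2π·35 = 219.9 rad/s.
Step 2 — Transfer function: H(jω) = jωL/(R + jωL).
Step 3 — Numerator jωL = j·31.89; denominator R + jωL = 2220 + j31.89.
Step 4 — H = 0.0002063 + j0.01436.
Step 5 — Magnitude: |H| = 0.01436 (-36.9 dB); phase: φ = 89.2°.

|H| = 0.01436 (-36.9 dB), φ = 89.2°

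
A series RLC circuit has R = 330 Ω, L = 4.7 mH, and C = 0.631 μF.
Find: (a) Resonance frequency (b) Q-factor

Step 1 — Resonance condition Im(Z)=0 gives ω₀ = 1/√(LC).
Step 2 — ω₀ = 1/√(0.0047·6.31e-07) = 1.836e+04 rad/s.
Step 3 — f₀ = ω₀/(2π) = 2923 Hz.
Step 4 — Series Q: Q = ω₀L/R = 1.836e+04·0.0047/330 = 0.2615.

(a) f₀ = 2923 Hz  (b) Q = 0.2615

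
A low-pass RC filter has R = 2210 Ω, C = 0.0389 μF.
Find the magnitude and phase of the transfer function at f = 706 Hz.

Step 1 — Angular frequency: ω = 2π·706 = 4436 rad/s.
Step 2 — Transfer function: H(jω) = 1/(1 + jωRC).
Step 3 — Denominator: 1 + jωRC = 1 + j·4436·2210·3.89e-08 = 1 + j0.3814.
Step 4 — H = 0.873 - j0.3329.
Step 5 — Magnitude: |H| = 0.9344 (-0.6 dB); phase: φ = -20.9°.

|H| = 0.9344 (-0.6 dB), φ = -20.9°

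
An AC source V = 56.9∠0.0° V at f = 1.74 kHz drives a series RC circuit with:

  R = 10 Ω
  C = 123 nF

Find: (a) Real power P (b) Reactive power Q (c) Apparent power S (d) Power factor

Step 1 — Angular frequency: ω = 2π·f = 2π·1740 = 1.093e+04 rad/s.
Step 2 — Component impedances:
  R: Z = R = 10 Ω
  C: Z = 1/(jωC) = -j/(ω·C) = 0 - j743.6 Ω
Step 3 — Series combination: Z_total = R + C = 10 - j743.6 Ω = 743.7∠-89.2° Ω.
Step 4 — Source phasor: V = 56.9∠0.0° V = 56.9 V.
Step 5 — Current: I = V / Z = 0.001029 + j0.0765 A = 0.07651∠89.2° A.
Step 6 — Complex power: S = V·I* = 0.05853 - j4.353 VA.
Step 7 — Real power: P = Re(S) = 0.05853 W.
Step 8 — Reactive power: Q = Im(S) = -4.353 VAR.
Step 9 — Apparent power: |S| = 4.353 VA.
Step 10 — Power factor: PF = P/|S| = 0.01345 (leading).

(a) P = 0.05853 W  (b) Q = -4.353 VAR  (c) S = 4.353 VA  (d) PF = 0.01345 (leading)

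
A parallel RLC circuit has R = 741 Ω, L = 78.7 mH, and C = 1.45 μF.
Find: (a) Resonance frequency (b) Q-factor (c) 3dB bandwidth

Step 1 — Resonance: ω₀ = 1/√(LC) = 1/√(0.0787·1.45e-06) = 2960 rad/s.
Step 2 — f₀ = ω₀/(2π) = 471.1 Hz.
Step 3 — Parallel Q: Q = R/(ω₀L) = 741/(2960·0.0787) = 3.181.
Step 4 — Bandwidth: Δω = ω₀/Q = 930.7 rad/s; BW = Δω/(2π) = 148.1 Hz.

(a) f₀ = 471.1 Hz  (b) Q = 3.181  (c) BW = 148.1 Hz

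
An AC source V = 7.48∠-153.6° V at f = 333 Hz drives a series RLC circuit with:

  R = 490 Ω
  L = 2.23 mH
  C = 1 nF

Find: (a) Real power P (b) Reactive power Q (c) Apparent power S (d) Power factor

Step 1 — Angular frequency: ω = 2π·f = 2π·333 = 2092 rad/s.
Step 2 — Component impedances:
  R: Z = R = 490 Ω
  L: Z = jωL = j·2092·0.00223 = 0 + j4.666 Ω
  C: Z = 1/(jωC) = -j/(ω·C) = 0 - j4.779e+05 Ω
Step 3 — Series combination: Z_total = R + L + C = 490 - j4.779e+05 Ω = 4.779e+05∠-89.9° Ω.
Step 4 — Source phasor: V = 7.48∠-153.6° V = -6.7 - j3.326 V.
Step 5 — Current: I = V / Z = 6.944e-06 - j1.403e-05 A = 1.565e-05∠-63.7° A.
Step 6 — Complex power: S = V·I* = 1.2e-07 - j0.0001171 VA.
Step 7 — Real power: P = Re(S) = 1.2e-07 W.
Step 8 — Reactive power: Q = Im(S) = -0.0001171 VAR.
Step 9 — Apparent power: |S| = 0.0001171 VA.
Step 10 — Power factor: PF = P/|S| = 0.001025 (leading).

(a) P = 1.2e-07 W  (b) Q = -0.0001171 VAR  (c) S = 0.0001171 VA  (d) PF = 0.001025 (leading)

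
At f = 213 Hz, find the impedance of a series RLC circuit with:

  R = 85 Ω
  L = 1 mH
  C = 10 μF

Step 1 — Angular frequency: ω = 2π·f = 2π·213 = 1338 rad/s.
Step 2 — Component impedances:
  R: Z = R = 85 Ω
  L: Z = jωL = j·1338·0.001 = 0 + j1.338 Ω
  C: Z = 1/(jωC) = -j/(ω·C) = 0 - j74.72 Ω
Step 3 — Series combination: Z_total = R + L + C = 85 - j73.38 Ω = 112.3∠-40.8° Ω.

Z = 85 - j73.38 Ω = 112.3∠-40.8° Ω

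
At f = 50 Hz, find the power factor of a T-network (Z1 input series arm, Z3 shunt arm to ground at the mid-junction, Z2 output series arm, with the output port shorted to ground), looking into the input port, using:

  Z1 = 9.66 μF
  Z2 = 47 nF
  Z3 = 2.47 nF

Step 1 — Angular frequency: ω = 2π·f = 2π·50 = 314.2 rad/s.
Step 2 — Component impedances:
  Z1: Z = 1/(jωC) = -j/(ω·C) = 0 - j329.5 Ω
  Z2: Z = 1/(jωC) = -j/(ω·C) = 0 - j6.773e+04 Ω
  Z3: Z = 1/(jωC) = -j/(ω·C) = 0 - j1.289e+06 Ω
Step 3 — With the output port shorted to ground, the output series arm Z2 runs from the junction to ground; the shunt arm Z3 also runs from the junction to ground. They appear in parallel: Z3 || Z2 = 0 - j6.434e+04 Ω.
Step 4 — Series with input arm Z1: Z_in = Z1 + (Z3 || Z2) = 0 - j6.467e+04 Ω = 6.467e+04∠-90.0° Ω.
Step 5 — Power factor: PF = cos(φ) = Re(Z)/|Z| = 0/6.467e+04 = 0.
Step 6 — Type: Im(Z) = -6.467e+04 ⇒ leading (phase φ = -90.0°).

PF = 0 (leading, φ = -90.0°)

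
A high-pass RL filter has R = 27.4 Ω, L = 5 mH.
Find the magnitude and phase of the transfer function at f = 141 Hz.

Step 1 — Angular frequency: ω = 2π·141 = 885.9 rad/s.
Step 2 — Transfer function: H(jω) = jωL/(R + jωL).
Step 3 — Numerator jωL = j·4.43; denominator R + jωL = 27.4 + j4.43.
Step 4 — H = 0.02547 + j0.1575.
Step 5 — Magnitude: |H| = 0.1596 (-15.9 dB); phase: φ = 80.8°.

|H| = 0.1596 (-15.9 dB), φ = 80.8°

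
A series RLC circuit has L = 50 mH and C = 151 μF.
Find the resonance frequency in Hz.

Step 1 — Resonance condition Im(Z)=0 gives ω₀ = 1/√(LC).
Step 2 — ω₀ = 1/√(0.05·0.000151) = 363.9 rad/s.
Step 3 — f₀ = ω₀/(2π) = 57.92 Hz.

f₀ = 57.92 Hz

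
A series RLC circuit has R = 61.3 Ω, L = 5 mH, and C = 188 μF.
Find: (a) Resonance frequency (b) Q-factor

Step 1 — Resonance condition Im(Z)=0 gives ω₀ = 1/√(LC).
Step 2 — ω₀ = 1/√(0.005·0.000188) = 1031 rad/s.
Step 3 — f₀ = ω₀/(2π) = 164.2 Hz.
Step 4 — Series Q: Q = ω₀L/R = 1031·0.005/61.3 = 0.08413.

(a) f₀ = 164.2 Hz  (b) Q = 0.08413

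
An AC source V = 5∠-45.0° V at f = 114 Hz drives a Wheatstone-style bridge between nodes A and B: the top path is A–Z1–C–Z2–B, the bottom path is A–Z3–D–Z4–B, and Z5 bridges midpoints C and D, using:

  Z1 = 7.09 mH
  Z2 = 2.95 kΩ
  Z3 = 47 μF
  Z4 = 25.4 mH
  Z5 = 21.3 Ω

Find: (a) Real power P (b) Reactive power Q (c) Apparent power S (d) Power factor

Step 1 — Angular frequency: ω = 2π·f = 2π·114 = 716.3 rad/s.
Step 2 — Component impedances:
  Z1: Z = jωL = j·716.3·0.00709 = 0 + j5.078 Ω
  Z2: Z = R = 2950 Ω
  Z3: Z = 1/(jωC) = -j/(ω·C) = 0 - j29.7 Ω
  Z4: Z = jωL = j·716.3·0.0254 = 0 + j18.19 Ω
  Z5: Z = R = 21.3 Ω
Step 3 — Bridge requires nodal analysis (the Z5 bridge couples midpoints C and D, so the two paths cannot be reduced to a simple series/parallel combination). Setting node B to ground and injecting 1 A at node A, the 3-node admittance system at A, C, D solves to V_A = Z_AB = 17.67 + j8.931 Ω = 19.79∠26.8° Ω.
Step 4 — Source phasor: V = 5∠-45.0° V = 3.536 - j3.536 V.
Step 5 — Current: I = V / Z = 0.07881 - j0.24 A = 0.2526∠-71.8° A.
Step 6 — Complex power: S = V·I* = 1.127 + j0.5699 VA.
Step 7 — Real power: P = Re(S) = 1.127 W.
Step 8 — Reactive power: Q = Im(S) = 0.5699 VAR.
Step 9 — Apparent power: |S| = 1.263 VA.
Step 10 — Power factor: PF = P/|S| = 0.8924 (lagging).

(a) P = 1.127 W  (b) Q = 0.5699 VAR  (c) S = 1.263 VA  (d) PF = 0.8924 (lagging)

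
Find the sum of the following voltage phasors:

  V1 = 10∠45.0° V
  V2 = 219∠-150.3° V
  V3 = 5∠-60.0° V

Step 1 — Convert each phasor to rectangular form:
  V1 = 10·(cos(45.0°) + j·sin(45.0°)) = 7.071 + j7.071 V
  V2 = 219·(cos(-150.3°) + j·sin(-150.3°)) = -190.2 - j108.5 V
  V3 = 5·(cos(-60.0°) + j·sin(-60.0°)) = 2.5 - j4.33 V
Step 2 — Sum components: V_total = -180.7 - j105.8 V.
Step 3 — Convert to polar: |V_total| = 209.3 V, ∠V_total = -149.7°.

V_total = 209.3∠-149.7° V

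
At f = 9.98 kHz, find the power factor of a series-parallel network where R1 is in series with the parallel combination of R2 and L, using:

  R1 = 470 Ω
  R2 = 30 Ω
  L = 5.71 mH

Step 1 — Angular frequency: ω = 2π·f = 2π·9980 = 6.271e+04 rad/s.
Step 2 — Component impedances:
  R1: Z = R = 470 Ω
  R2: Z = R = 30 Ω
  L: Z = jωL = j·6.271e+04·0.00571 = 0 + j358.1 Ω
Step 3 — Parallel branch: R2 || L = 1/(1/R2 + 1/L) = 29.79 + j2.496 Ω.
Step 4 — Series with R1: Z_total = R1 + (R2 || L) = 499.8 + j2.496 Ω = 499.8∠0.3° Ω.
Step 5 — Power factor: PF = cos(φ) = Re(Z)/|Z| = 499.8/499.8 = 1.
Step 6 — Type: Im(Z) = 2.496 ⇒ lagging (phase φ = 0.3°).

PF = 1 (lagging, φ = 0.3°)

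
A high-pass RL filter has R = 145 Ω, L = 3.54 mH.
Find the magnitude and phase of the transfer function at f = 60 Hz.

Step 1 — Angular frequency: ω = 2π·60 = 377 rad/s.
Step 2 — Transfer function: H(jω) = jωL/(R + jωL).
Step 3 — Numerator jωL = j·1.335; denominator R + jωL = 145 + j1.335.
Step 4 — H = 8.47e-05 + j0.009203.
Step 5 — Magnitude: |H| = 0.009203 (-40.7 dB); phase: φ = 89.5°.

|H| = 0.009203 (-40.7 dB), φ = 89.5°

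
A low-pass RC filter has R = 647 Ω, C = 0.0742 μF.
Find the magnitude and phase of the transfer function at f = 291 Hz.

Step 1 — Angular frequency: ω = 2π·291 = 1828 rad/s.
Step 2 — Transfer function: H(jω) = 1/(1 + jωRC).
Step 3 — Denominator: 1 + jωRC = 1 + j·1828·647·7.42e-08 = 1 + j0.08778.
Step 4 — H = 0.9924 - j0.08711.
Step 5 — Magnitude: |H| = 0.9962 (-0.0 dB); phase: φ = -5.0°.

|H| = 0.9962 (-0.0 dB), φ = -5.0°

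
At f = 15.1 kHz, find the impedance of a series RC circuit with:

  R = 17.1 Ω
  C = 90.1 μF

Step 1 — Angular frequency: ω = 2π·f = 2π·1.51e+04 = 9.488e+04 rad/s.
Step 2 — Component impedances:
  R: Z = R = 17.1 Ω
  C: Z = 1/(jωC) = -j/(ω·C) = 0 - j0.117 Ω
Step 3 — Series combination: Z_total = R + C = 17.1 - j0.117 Ω = 17.1∠-0.4° Ω.

Z = 17.1 - j0.117 Ω = 17.1∠-0.4° Ω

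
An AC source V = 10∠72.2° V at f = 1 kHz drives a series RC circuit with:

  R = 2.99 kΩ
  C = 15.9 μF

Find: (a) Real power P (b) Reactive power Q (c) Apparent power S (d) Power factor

Step 1 — Angular frequency: ω = 2π·f = 2π·1000 = 6283 rad/s.
Step 2 — Component impedances:
  R: Z = R = 2990 Ω
  C: Z = 1/(jωC) = -j/(ω·C) = 0 - j10.01 Ω
Step 3 — Series combination: Z_total = R + C = 2990 - j10.01 Ω = 2990∠-0.2° Ω.
Step 4 — Source phasor: V = 10∠72.2° V = 3.057 + j9.521 V.
Step 5 — Current: I = V / Z = 0.001012 + j0.003188 A = 0.003344∠72.4° A.
Step 6 — Complex power: S = V·I* = 0.03344 - j0.000112 VA.
Step 7 — Real power: P = Re(S) = 0.03344 W.
Step 8 — Reactive power: Q = Im(S) = -0.000112 VAR.
Step 9 — Apparent power: |S| = 0.03344 VA.
Step 10 — Power factor: PF = P/|S| = 1 (leading).

(a) P = 0.03344 W  (b) Q = -0.000112 VAR  (c) S = 0.03344 VA  (d) PF = 1 (leading)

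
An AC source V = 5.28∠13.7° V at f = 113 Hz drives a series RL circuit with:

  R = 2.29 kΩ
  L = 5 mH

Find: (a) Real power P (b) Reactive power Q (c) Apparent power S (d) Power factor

Step 1 — Angular frequency: ω = 2π·f = 2π·113 = 710 rad/s.
Step 2 — Component impedances:
  R: Z = R = 2290 Ω
  L: Z = jωL = j·710·0.005 = 0 + j3.55 Ω
Step 3 — Series combination: Z_total = R + L = 2290 + j3.55 Ω = 2290∠0.1° Ω.
Step 4 — Source phasor: V = 5.28∠13.7° V = 5.13 + j1.251 V.
Step 5 — Current: I = V / Z = 0.002241 + j0.0005426 A = 0.002306∠13.6° A.
Step 6 — Complex power: S = V·I* = 0.01217 + j1.887e-05 VA.
Step 7 — Real power: P = Re(S) = 0.01217 W.
Step 8 — Reactive power: Q = Im(S) = 1.887e-05 VAR.
Step 9 — Apparent power: |S| = 0.01217 VA.
Step 10 — Power factor: PF = P/|S| = 1 (lagging).

(a) P = 0.01217 W  (b) Q = 1.887e-05 VAR  (c) S = 0.01217 VA  (d) PF = 1 (lagging)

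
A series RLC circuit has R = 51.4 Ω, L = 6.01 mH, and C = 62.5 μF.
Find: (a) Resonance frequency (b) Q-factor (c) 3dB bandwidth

Step 1 — Resonance: ω₀ = 1/√(LC) = 1/√(0.00601·6.25e-05) = 1632 rad/s.
Step 2 — f₀ = ω₀/(2π) = 259.7 Hz.
Step 3 — Series Q: Q = ω₀L/R = 1632·0.00601/51.4 = 0.1908.
Step 4 — Bandwidth: Δω = ω₀/Q = 8552 rad/s; BW = Δω/(2π) = 1361 Hz.

(a) f₀ = 259.7 Hz  (b) Q = 0.1908  (c) BW = 1361 Hz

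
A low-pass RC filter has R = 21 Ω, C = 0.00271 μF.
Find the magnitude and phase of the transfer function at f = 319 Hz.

Step 1 — Angular frequency: ω = 2π·319 = 2004 rad/s.
Step 2 — Transfer function: H(jω) = 1/(1 + jωRC).
Step 3 — Denominator: 1 + jωRC = 1 + j·2004·21·2.71e-09 = 1 + j0.0001141.
Step 4 — H = 1 - j0.0001141.
Step 5 — Magnitude: |H| = 1 (-0.0 dB); phase: φ = -0.0°.

|H| = 1 (-0.0 dB), φ = -0.0°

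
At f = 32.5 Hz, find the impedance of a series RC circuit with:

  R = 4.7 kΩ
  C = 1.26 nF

Step 1 — Angular frequency: ω = 2π·f = 2π·32.5 = 204.2 rad/s.
Step 2 — Component impedances:
  R: Z = R = 4700 Ω
  C: Z = 1/(jωC) = -j/(ω·C) = 0 - j3.887e+06 Ω
Step 3 — Series combination: Z_total = R + C = 4700 - j3.887e+06 Ω = 3.887e+06∠-89.9° Ω.

Z = 4700 - j3.887e+06 Ω = 3.887e+06∠-89.9° Ω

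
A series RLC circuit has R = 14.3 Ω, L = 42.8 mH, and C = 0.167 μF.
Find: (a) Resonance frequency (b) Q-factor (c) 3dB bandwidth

Step 1 — Resonance condition Im(Z)=0 gives ω₀ = 1/√(LC).
Step 2 — ω₀ = 1/√(0.0428·1.67e-07) = 1.183e+04 rad/s.
Step 3 — f₀ = ω₀/(2π) = 1883 Hz.
Step 4 — Series Q: Q = ω₀L/R = 1.183e+04·0.0428/14.3 = 35.4.
Step 5 — 3dB bandwidth: Δω = ω₀/Q = 334.1 rad/s; BW = Δω/(2π) = 53.18 Hz.

(a) f₀ = 1883 Hz  (b) Q = 35.4  (c) BW = 53.18 Hz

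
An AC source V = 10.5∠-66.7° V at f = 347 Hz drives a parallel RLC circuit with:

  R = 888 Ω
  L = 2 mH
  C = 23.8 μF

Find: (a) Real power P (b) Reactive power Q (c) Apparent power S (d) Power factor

Step 1 — Angular frequency: ω = 2π·f = 2π·347 = 2180 rad/s.
Step 2 — Component impedances:
  R: Z = R = 888 Ω
  L: Z = jωL = j·2180·0.002 = 0 + j4.361 Ω
  C: Z = 1/(jωC) = -j/(ω·C) = 0 - j19.27 Ω
Step 3 — Parallel combination: 1/Z_total = 1/R + 1/L + 1/C; Z_total = 0.03577 + j5.635 Ω = 5.636∠89.6° Ω.
Step 4 — Source phasor: V = 10.5∠-66.7° V = 4.153 - j9.644 V.
Step 5 — Current: I = V / Z = -1.706 - j0.7478 A = 1.863∠-156.3° A.
Step 6 — Complex power: S = V·I* = 0.1242 + j19.56 VA.
Step 7 — Real power: P = Re(S) = 0.1242 W.
Step 8 — Reactive power: Q = Im(S) = 19.56 VAR.
Step 9 — Apparent power: |S| = 19.56 VA.
Step 10 — Power factor: PF = P/|S| = 0.006346 (lagging).

(a) P = 0.1242 W  (b) Q = 19.56 VAR  (c) S = 19.56 VA  (d) PF = 0.006346 (lagging)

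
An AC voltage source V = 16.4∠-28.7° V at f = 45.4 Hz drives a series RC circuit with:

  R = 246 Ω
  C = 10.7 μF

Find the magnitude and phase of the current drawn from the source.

Step 1 — Angular frequency: ω = 2π·f = 2π·45.4 = 285.3 rad/s.
Step 2 — Component impedances:
  R: Z = R = 246 Ω
  C: Z = 1/(jωC) = -j/(ω·C) = 0 - j327.6 Ω
Step 3 — Series combination: Z_total = R + C = 246 - j327.6 Ω = 409.7∠-53.1° Ω.
Step 4 — Source phasor: V = 16.4∠-28.7° V = 14.39 - j7.876 V.
Step 5 — Ohm's law: I = V / Z_total = (14.39 - j7.876) / (246 - j327.6) = 0.03645 + j0.01654 A.
Step 6 — Convert to polar: |I| = 0.04003 A, ∠I = 24.4°.

I = 0.04003∠24.4° A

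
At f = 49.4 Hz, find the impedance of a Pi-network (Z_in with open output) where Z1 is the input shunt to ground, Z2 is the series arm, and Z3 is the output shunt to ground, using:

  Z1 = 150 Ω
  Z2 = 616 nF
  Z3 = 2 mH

Step 1 — Angular frequency: ω = 2π·f = 2π·49.4 = 310.4 rad/s.
Step 2 — Component impedances:
  Z1: Z = R = 150 Ω
  Z2: Z = 1/(jωC) = -j/(ω·C) = 0 - j5230 Ω
  Z3: Z = jωL = j·310.4·0.002 = 0 + j0.6208 Ω
Step 3 — With open output, the series arm Z2 and the output shunt Z3 appear in series to ground: Z2 + Z3 = 0 - j5230 Ω.
Step 4 — Parallel with input shunt Z1: Z_in = Z1 || (Z2 + Z3) = 149.9 - j4.299 Ω = 149.9∠-1.6° Ω.

Z = 149.9 - j4.299 Ω = 149.9∠-1.6° Ω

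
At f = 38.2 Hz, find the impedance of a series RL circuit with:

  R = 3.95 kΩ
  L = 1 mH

Step 1 — Angular frequency: ω = 2π·f = 2π·38.2 = 240 rad/s.
Step 2 — Component impedances:
  R: Z = R = 3950 Ω
  L: Z = jωL = j·240·0.001 = 0 + j0.24 Ω
Step 3 — Series combination: Z_total = R + L = 3950 + j0.24 Ω = 3950∠0.0° Ω.

Z = 3950 + j0.24 Ω = 3950∠0.0° Ω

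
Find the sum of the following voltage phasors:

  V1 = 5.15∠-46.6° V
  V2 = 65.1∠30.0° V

Step 1 — Convert each phasor to rectangular form:
  V1 = 5.15·(cos(-46.6°) + j·sin(-46.6°)) = 3.539 - j3.742 V
  V2 = 65.1·(cos(30.0°) + j·sin(30.0°)) = 56.38 + j32.55 V
Step 2 — Sum components: V_total = 59.92 + j28.81 V.
Step 3 — Convert to polar: |V_total| = 66.48 V, ∠V_total = 25.7°.

V_total = 66.48∠25.7° V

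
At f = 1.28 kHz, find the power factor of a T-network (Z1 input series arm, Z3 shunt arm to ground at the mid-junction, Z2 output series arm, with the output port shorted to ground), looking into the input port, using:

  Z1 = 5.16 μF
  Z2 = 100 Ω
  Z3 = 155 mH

Step 1 — Angular frequency: ω = 2π·f = 2π·1280 = 8042 rad/s.
Step 2 — Component impedances:
  Z1: Z = 1/(jωC) = -j/(ω·C) = 0 - j24.1 Ω
  Z2: Z = R = 100 Ω
  Z3: Z = jωL = j·8042·0.155 = 0 + j1247 Ω
Step 3 — With the output port shorted to ground, the output series arm Z2 runs from the junction to ground; the shunt arm Z3 also runs from the junction to ground. They appear in parallel: Z3 || Z2 = 99.36 + j7.971 Ω.
Step 4 — Series with input arm Z1: Z_in = Z1 + (Z3 || Z2) = 99.36 - j16.13 Ω = 100.7∠-9.2° Ω.
Step 5 — Power factor: PF = cos(φ) = Re(Z)/|Z| = 99.361/100.66 = 0.9871.
Step 6 — Type: Im(Z) = -16.13 ⇒ leading (phase φ = -9.2°).

PF = 0.9871 (leading, φ = -9.2°)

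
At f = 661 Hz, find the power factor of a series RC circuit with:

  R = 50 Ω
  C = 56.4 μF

Step 1 — Angular frequency: ω = 2π·f = 2π·661 = 4153 rad/s.
Step 2 — Component impedances:
  R: Z = R = 50 Ω
  C: Z = 1/(jωC) = -j/(ω·C) = 0 - j4.269 Ω
Step 3 — Series combination: Z_total = R + C = 50 - j4.269 Ω = 50.18∠-4.9° Ω.
Step 4 — Power factor: PF = cos(φ) = Re(Z)/|Z| = 50/50.18 = 0.9964.
Step 5 — Type: Im(Z) = -4.269 ⇒ leading (phase φ = -4.9°).

PF = 0.9964 (leading, φ = -4.9°)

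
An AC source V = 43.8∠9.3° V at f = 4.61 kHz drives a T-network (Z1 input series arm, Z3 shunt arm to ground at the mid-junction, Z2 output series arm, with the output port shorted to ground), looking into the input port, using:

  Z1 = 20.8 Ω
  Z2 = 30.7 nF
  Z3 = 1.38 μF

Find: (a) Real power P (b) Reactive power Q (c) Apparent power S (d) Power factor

Step 1 — Angular frequency: ω = 2π·f = 2π·4610 = 2.897e+04 rad/s.
Step 2 — Component impedances:
  Z1: Z = R = 20.8 Ω
  Z2: Z = 1/(jωC) = -j/(ω·C) = 0 - j1125 Ω
  Z3: Z = 1/(jωC) = -j/(ω·C) = 0 - j25.02 Ω
Step 3 — With the output port shorted to ground, the output series arm Z2 runs from the junction to ground; the shunt arm Z3 also runs from the junction to ground. They appear in parallel: Z3 || Z2 = 0 - j24.47 Ω.
Step 4 — Series with input arm Z1: Z_in = Z1 + (Z3 || Z2) = 20.8 - j24.47 Ω = 32.12∠-49.6° Ω.
Step 5 — Source phasor: V = 43.8∠9.3° V = 43.22 + j7.078 V.
Step 6 — Current: I = V / Z = 0.7036 + j1.168 A = 1.364∠58.9° A.
Step 7 — Complex power: S = V·I* = 38.68 - j45.51 VA.
Step 8 — Real power: P = Re(S) = 38.68 W.
Step 9 — Reactive power: Q = Im(S) = -45.51 VAR.
Step 10 — Apparent power: |S| = 59.73 VA.
Step 11 — Power factor: PF = P/|S| = 0.6476 (leading).

(a) P = 38.68 W  (b) Q = -45.51 VAR  (c) S = 59.73 VA  (d) PF = 0.6476 (leading)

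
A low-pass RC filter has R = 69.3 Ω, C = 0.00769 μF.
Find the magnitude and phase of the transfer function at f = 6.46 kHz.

Step 1 — Angular frequency: ω = 2π·6460 = 4.059e+04 rad/s.
Step 2 — Transfer function: H(jω) = 1/(1 + jωRC).
Step 3 — Denominator: 1 + jωRC = 1 + j·4.059e+04·69.3·7.69e-09 = 1 + j0.02163.
Step 4 — H = 0.9995 - j0.02162.
Step 5 — Magnitude: |H| = 0.9998 (-0.0 dB); phase: φ = -1.2°.

|H| = 0.9998 (-0.0 dB), φ = -1.2°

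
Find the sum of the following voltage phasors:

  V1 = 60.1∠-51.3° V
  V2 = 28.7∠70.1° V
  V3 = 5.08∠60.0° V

Step 1 — Convert each phasor to rectangular form:
  V1 = 60.1·(cos(-51.3°) + j·sin(-51.3°)) = 37.58 - j46.9 V
  V2 = 28.7·(cos(70.1°) + j·sin(70.1°)) = 9.769 + j26.99 V
  V3 = 5.08·(cos(60.0°) + j·sin(60.0°)) = 2.54 + j4.399 V
Step 2 — Sum components: V_total = 49.89 - j15.52 V.
Step 3 — Convert to polar: |V_total| = 52.24 V, ∠V_total = -17.3°.

V_total = 52.24∠-17.3° V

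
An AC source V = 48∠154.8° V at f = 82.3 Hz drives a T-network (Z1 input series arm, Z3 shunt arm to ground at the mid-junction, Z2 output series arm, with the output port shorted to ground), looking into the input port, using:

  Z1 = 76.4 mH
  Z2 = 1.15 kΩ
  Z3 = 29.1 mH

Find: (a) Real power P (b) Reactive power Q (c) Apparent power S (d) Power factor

Step 1 — Angular frequency: ω = 2π·f = 2π·82.3 = 517.1 rad/s.
Step 2 — Component impedances:
  Z1: Z = jωL = j·517.1·0.0764 = 0 + j39.51 Ω
  Z2: Z = R = 1150 Ω
  Z3: Z = jωL = j·517.1·0.0291 = 0 + j15.05 Ω
Step 3 — With the output port shorted to ground, the output series arm Z2 runs from the junction to ground; the shunt arm Z3 also runs from the junction to ground. They appear in parallel: Z3 || Z2 = 0.1969 + j15.05 Ω.
Step 4 — Series with input arm Z1: Z_in = Z1 + (Z3 || Z2) = 0.1969 + j54.55 Ω = 54.55∠89.8° Ω.
Step 5 — Source phasor: V = 48∠154.8° V = -43.43 + j20.44 V.
Step 6 — Current: I = V / Z = 0.3718 + j0.7975 A = 0.8799∠65.0° A.
Step 7 — Complex power: S = V·I* = 0.1524 + j42.23 VA.
Step 8 — Real power: P = Re(S) = 0.1524 W.
Step 9 — Reactive power: Q = Im(S) = 42.23 VAR.
Step 10 — Apparent power: |S| = 42.23 VA.
Step 11 — Power factor: PF = P/|S| = 0.003609 (lagging).

(a) P = 0.1524 W  (b) Q = 42.23 VAR  (c) S = 42.23 VA  (d) PF = 0.003609 (lagging)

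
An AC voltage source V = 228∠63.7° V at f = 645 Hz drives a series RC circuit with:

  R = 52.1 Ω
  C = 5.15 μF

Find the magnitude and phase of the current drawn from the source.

Step 1 — Angular frequency: ω = 2π·f = 2π·645 = 4053 rad/s.
Step 2 — Component impedances:
  R: Z = R = 52.1 Ω
  C: Z = 1/(jωC) = -j/(ω·C) = 0 - j47.91 Ω
Step 3 — Series combination: Z_total = R + C = 52.1 - j47.91 Ω = 70.78∠-42.6° Ω.
Step 4 — Source phasor: V = 228∠63.7° V = 101 + j204.4 V.
Step 5 — Ohm's law: I = V / Z_total = (101 + j204.4) / (52.1 - j47.91) = -0.9042 + j3.092 A.
Step 6 — Convert to polar: |I| = 3.221 A, ∠I = 106.3°.

I = 3.221∠106.3° A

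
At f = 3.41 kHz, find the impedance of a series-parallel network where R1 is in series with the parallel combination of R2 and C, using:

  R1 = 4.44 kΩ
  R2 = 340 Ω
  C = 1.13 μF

Step 1 — Angular frequency: ω = 2π·f = 2π·3410 = 2.143e+04 rad/s.
Step 2 — Component impedances:
  R1: Z = R = 4440 Ω
  R2: Z = R = 340 Ω
  C: Z = 1/(jωC) = -j/(ω·C) = 0 - j41.3 Ω
Step 3 — Parallel branch: R2 || C = 1/(1/R2 + 1/C) = 4.945 - j40.7 Ω.
Step 4 — Series with R1: Z_total = R1 + (R2 || C) = 4445 - j40.7 Ω = 4445∠-0.5° Ω.

Z = 4445 - j40.7 Ω = 4445∠-0.5° Ω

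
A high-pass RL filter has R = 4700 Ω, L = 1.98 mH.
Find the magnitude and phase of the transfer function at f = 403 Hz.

Step 1 — Angular frequency: ω = 2π·403 = 2532 rad/s.
Step 2 — Transfer function: H(jω) = jωL/(R + jωL).
Step 3 — Numerator jωL = j·5.014; denominator R + jωL = 4700 + j5.014.
Step 4 — H = 1.138e-06 + j0.001067.
Step 5 — Magnitude: |H| = 0.001067 (-59.4 dB); phase: φ = 89.9°.

|H| = 0.001067 (-59.4 dB), φ = 89.9°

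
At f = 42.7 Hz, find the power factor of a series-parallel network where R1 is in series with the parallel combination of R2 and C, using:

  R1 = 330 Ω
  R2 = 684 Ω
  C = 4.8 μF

Step 1 — Angular frequency: ω = 2π·f = 2π·42.7 = 268.3 rad/s.
Step 2 — Component impedances:
  R1: Z = R = 330 Ω
  R2: Z = R = 684 Ω
  C: Z = 1/(jωC) = -j/(ω·C) = 0 - j776.5 Ω
Step 3 — Parallel branch: R2 || C = 1/(1/R2 + 1/C) = 385.2 - j339.3 Ω.
Step 4 — Series with R1: Z_total = R1 + (R2 || C) = 715.2 - j339.3 Ω = 791.5∠-25.4° Ω.
Step 5 — Power factor: PF = cos(φ) = Re(Z)/|Z| = 715.16/791.55 = 0.9035.
Step 6 — Type: Im(Z) = -339.3 ⇒ leading (phase φ = -25.4°).

PF = 0.9035 (leading, φ = -25.4°)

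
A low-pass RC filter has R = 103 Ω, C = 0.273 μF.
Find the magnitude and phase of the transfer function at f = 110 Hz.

Step 1 — Angular frequency: ω = 2π·110 = 691.2 rad/s.
Step 2 — Transfer function: H(jω) = 1/(1 + jωRC).
Step 3 — Denominator: 1 + jωRC = 1 + j·691.2·103·2.73e-07 = 1 + j0.01943.
Step 4 — H = 0.9996 - j0.01943.
Step 5 — Magnitude: |H| = 0.9998 (-0.0 dB); phase: φ = -1.1°.

|H| = 0.9998 (-0.0 dB), φ = -1.1°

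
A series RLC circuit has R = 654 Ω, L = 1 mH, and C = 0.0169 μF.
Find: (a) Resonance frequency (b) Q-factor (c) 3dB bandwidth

Step 1 — Resonance: ω₀ = 1/√(LC) = 1/√(0.001·1.69e-08) = 2.433e+05 rad/s.
Step 2 — f₀ = ω₀/(2π) = 3.871e+04 Hz.
Step 3 — Series Q: Q = ω₀L/R = 2.433e+05·0.001/654 = 0.3719.
Step 4 — Bandwidth: Δω = ω₀/Q = 6.54e+05 rad/s; BW = Δω/(2π) = 1.041e+05 Hz.

(a) f₀ = 3.871e+04 Hz  (b) Q = 0.3719  (c) BW = 1.041e+05 Hz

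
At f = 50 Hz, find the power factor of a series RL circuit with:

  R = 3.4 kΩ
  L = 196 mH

Step 1 — Angular frequency: ω = 2π·f = 2π·50 = 314.2 rad/s.
Step 2 — Component impedances:
  R: Z = R = 3400 Ω
  L: Z = jωL = j·314.2·0.196 = 0 + j61.58 Ω
Step 3 — Series combination: Z_total = R + L = 3400 + j61.58 Ω = 3401∠1.0° Ω.
Step 4 — Power factor: PF = cos(φ) = Re(Z)/|Z| = 3400/3400.6 = 0.9998.
Step 5 — Type: Im(Z) = 61.58 ⇒ lagging (phase φ = 1.0°).

PF = 0.9998 (lagging, φ = 1.0°)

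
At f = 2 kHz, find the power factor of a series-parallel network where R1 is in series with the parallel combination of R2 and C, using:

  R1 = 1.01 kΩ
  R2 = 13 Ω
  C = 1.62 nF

Step 1 — Angular frequency: ω = 2π·f = 2π·2000 = 1.257e+04 rad/s.
Step 2 — Component impedances:
  R1: Z = R = 1010 Ω
  R2: Z = R = 13 Ω
  C: Z = 1/(jωC) = -j/(ω·C) = 0 - j4.912e+04 Ω
Step 3 — Parallel branch: R2 || C = 1/(1/R2 + 1/C) = 13 - j0.00344 Ω.
Step 4 — Series with R1: Z_total = R1 + (R2 || C) = 1023 - j0.00344 Ω = 1023∠-0.0° Ω.
Step 5 — Power factor: PF = cos(φ) = Re(Z)/|Z| = 1023/1023 = 1.
Step 6 — Type: Im(Z) = -0.00344 ⇒ leading (phase φ = -0.0°).

PF = 1 (leading, φ = -0.0°)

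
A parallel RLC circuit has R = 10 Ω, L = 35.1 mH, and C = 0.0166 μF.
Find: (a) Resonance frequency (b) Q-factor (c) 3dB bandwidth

Step 1 — Resonance: ω₀ = 1/√(LC) = 1/√(0.0351·1.66e-08) = 4.143e+04 rad/s.
Step 2 — f₀ = ω₀/(2π) = 6593 Hz.
Step 3 — Parallel Q: Q = R/(ω₀L) = 10/(4.143e+04·0.0351) = 0.006877.
Step 4 — Bandwidth: Δω = ω₀/Q = 6.024e+06 rad/s; BW = Δω/(2π) = 9.588e+05 Hz.

(a) f₀ = 6593 Hz  (b) Q = 0.006877  (c) BW = 9.588e+05 Hz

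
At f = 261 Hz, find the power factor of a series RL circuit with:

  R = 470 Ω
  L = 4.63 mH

Step 1 — Angular frequency: ω = 2π·f = 2π·261 = 1640 rad/s.
Step 2 — Component impedances:
  R: Z = R = 470 Ω
  L: Z = jωL = j·1640·0.00463 = 0 + j7.593 Ω
Step 3 — Series combination: Z_total = R + L = 470 + j7.593 Ω = 470.1∠0.9° Ω.
Step 4 — Power factor: PF = cos(φ) = Re(Z)/|Z| = 470/470.06 = 0.9999.
Step 5 — Type: Im(Z) = 7.593 ⇒ lagging (phase φ = 0.9°).

PF = 0.9999 (lagging, φ = 0.9°)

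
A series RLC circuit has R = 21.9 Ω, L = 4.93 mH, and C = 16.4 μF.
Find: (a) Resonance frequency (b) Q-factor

Step 1 — Resonance condition Im(Z)=0 gives ω₀ = 1/√(LC).
Step 2 — ω₀ = 1/√(0.00493·1.64e-05) = 3517 rad/s.
Step 3 — f₀ = ω₀/(2π) = 559.7 Hz.
Step 4 — Series Q: Q = ω₀L/R = 3517·0.00493/21.9 = 0.7917.

(a) f₀ = 559.7 Hz  (b) Q = 0.7917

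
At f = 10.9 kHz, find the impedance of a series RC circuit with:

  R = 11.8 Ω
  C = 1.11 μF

Step 1 — Angular frequency: ω = 2π·f = 2π·1.09e+04 = 6.849e+04 rad/s.
Step 2 — Component impedances:
  R: Z = R = 11.8 Ω
  C: Z = 1/(jωC) = -j/(ω·C) = 0 - j13.15 Ω
Step 3 — Series combination: Z_total = R + C = 11.8 - j13.15 Ω = 17.67∠-48.1° Ω.

Z = 11.8 - j13.15 Ω = 17.67∠-48.1° Ω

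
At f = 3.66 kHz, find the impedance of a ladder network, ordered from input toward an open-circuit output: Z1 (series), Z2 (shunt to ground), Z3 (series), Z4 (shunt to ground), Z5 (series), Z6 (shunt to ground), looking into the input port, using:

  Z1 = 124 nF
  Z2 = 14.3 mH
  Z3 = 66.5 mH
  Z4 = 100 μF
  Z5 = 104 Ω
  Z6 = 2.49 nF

Step 1 — Angular frequency: ω = 2π·f = 2π·3660 = 2.3e+04 rad/s.
Step 2 — Component impedances:
  Z1: Z = 1/(jωC) = -j/(ω·C) = 0 - j350.7 Ω
  Z2: Z = jωL = j·2.3e+04·0.0143 = 0 + j328.8 Ω
  Z3: Z = jωL = j·2.3e+04·0.0665 = 0 + j1529 Ω
  Z4: Z = 1/(jωC) = -j/(ω·C) = 0 - j0.4348 Ω
  Z5: Z = R = 104 Ω
  Z6: Z = 1/(jωC) = -j/(ω·C) = 0 - j1.746e+04 Ω
Step 3 — Ladder network (open output): work backward from the far end, alternating series and parallel combinations. Z_in = 0 - j80.05 Ω = 80.05∠-90.0° Ω.

Z = 0 - j80.05 Ω = 80.05∠-90.0° Ω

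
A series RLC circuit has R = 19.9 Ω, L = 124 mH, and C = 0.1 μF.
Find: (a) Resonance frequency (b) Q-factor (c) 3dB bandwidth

Step 1 — Resonance: ω₀ = 1/√(LC) = 1/√(0.124·1e-07) = 8980 rad/s.
Step 2 — f₀ = ω₀/(2π) = 1429 Hz.
Step 3 — Series Q: Q = ω₀L/R = 8980·0.124/19.9 = 55.96.
Step 4 — Bandwidth: Δω = ω₀/Q = 160.5 rad/s; BW = Δω/(2π) = 25.54 Hz.

(a) f₀ = 1429 Hz  (b) Q = 55.96  (c) BW = 25.54 Hz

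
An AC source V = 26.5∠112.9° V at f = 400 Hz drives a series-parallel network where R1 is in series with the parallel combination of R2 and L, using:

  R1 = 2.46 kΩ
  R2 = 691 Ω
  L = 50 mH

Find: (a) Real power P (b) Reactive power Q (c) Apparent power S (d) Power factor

Step 1 — Angular frequency: ω = 2π·f = 2π·400 = 2513 rad/s.
Step 2 — Component impedances:
  R1: Z = R = 2460 Ω
  R2: Z = R = 691 Ω
  L: Z = jωL = j·2513·0.05 = 0 + j125.7 Ω
Step 3 — Parallel branch: R2 || L = 1/(1/R2 + 1/L) = 22.12 + j121.6 Ω.
Step 4 — Series with R1: Z_total = R1 + (R2 || L) = 2482 + j121.6 Ω = 2485∠2.8° Ω.
Step 5 — Source phasor: V = 26.5∠112.9° V = -10.31 + j24.41 V.
Step 6 — Current: I = V / Z = -0.003664 + j0.01001 A = 0.01066∠110.1° A.
Step 7 — Complex power: S = V·I* = 0.2822 + j0.01383 VA.
Step 8 — Real power: P = Re(S) = 0.2822 W.
Step 9 — Reactive power: Q = Im(S) = 0.01383 VAR.
Step 10 — Apparent power: |S| = 0.2826 VA.
Step 11 — Power factor: PF = P/|S| = 0.9988 (lagging).

(a) P = 0.2822 W  (b) Q = 0.01383 VAR  (c) S = 0.2826 VA  (d) PF = 0.9988 (lagging)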